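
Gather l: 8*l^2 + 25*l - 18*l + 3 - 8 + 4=8*l^2 + 7*l - 1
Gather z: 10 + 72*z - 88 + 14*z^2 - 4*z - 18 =14*z^2 + 68*z - 96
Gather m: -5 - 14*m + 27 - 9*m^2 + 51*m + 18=-9*m^2 + 37*m + 40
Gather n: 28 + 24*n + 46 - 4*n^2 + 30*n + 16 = -4*n^2 + 54*n + 90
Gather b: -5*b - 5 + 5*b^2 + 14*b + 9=5*b^2 + 9*b + 4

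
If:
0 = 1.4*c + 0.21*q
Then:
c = -0.15*q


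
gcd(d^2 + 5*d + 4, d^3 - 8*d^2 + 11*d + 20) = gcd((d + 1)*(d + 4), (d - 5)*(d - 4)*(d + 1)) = d + 1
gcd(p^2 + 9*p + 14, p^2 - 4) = p + 2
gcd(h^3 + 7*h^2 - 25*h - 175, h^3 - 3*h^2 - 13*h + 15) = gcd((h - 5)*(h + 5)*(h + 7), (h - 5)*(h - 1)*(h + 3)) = h - 5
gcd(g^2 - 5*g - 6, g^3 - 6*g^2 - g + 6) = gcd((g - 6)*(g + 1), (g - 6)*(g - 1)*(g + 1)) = g^2 - 5*g - 6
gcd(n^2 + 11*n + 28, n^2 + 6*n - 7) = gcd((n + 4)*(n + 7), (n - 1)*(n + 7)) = n + 7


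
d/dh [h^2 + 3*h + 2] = 2*h + 3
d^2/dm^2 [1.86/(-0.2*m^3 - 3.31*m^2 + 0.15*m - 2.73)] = ((2.232*m + 12.3132)*(0.2*m^3 + 3.31*m^2 - 0.15*m + 2.73) - 1.86*(0.6*m^2 + 6.62*m - 0.15)*(1.2*m^2 + 13.24*m - 0.3))/(0.2*m^3 + 3.31*m^2 - 0.15*m + 2.73)^3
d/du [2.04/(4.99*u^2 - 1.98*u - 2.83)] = (4.0392 - 20.3592*u)/(-4.99*u^2 + 1.98*u + 2.83)^2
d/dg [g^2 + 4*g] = 2*g + 4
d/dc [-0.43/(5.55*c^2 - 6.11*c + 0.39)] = (4.773*c - 2.6273)/(5.55*c^2 - 6.11*c + 0.39)^2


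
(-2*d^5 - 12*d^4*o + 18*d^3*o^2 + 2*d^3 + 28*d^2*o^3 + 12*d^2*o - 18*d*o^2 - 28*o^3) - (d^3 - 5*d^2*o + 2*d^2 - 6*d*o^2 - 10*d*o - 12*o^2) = -2*d^5 - 12*d^4*o + 18*d^3*o^2 + d^3 + 28*d^2*o^3 + 17*d^2*o - 2*d^2 - 12*d*o^2 + 10*d*o - 28*o^3 + 12*o^2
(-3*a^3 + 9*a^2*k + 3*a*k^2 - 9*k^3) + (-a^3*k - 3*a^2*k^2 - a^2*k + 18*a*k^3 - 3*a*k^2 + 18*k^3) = -a^3*k - 3*a^3 - 3*a^2*k^2 + 8*a^2*k + 18*a*k^3 + 9*k^3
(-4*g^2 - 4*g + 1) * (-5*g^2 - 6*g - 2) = 20*g^4 + 44*g^3 + 27*g^2 + 2*g - 2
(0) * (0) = 0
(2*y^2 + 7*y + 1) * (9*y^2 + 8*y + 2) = 18*y^4 + 79*y^3 + 69*y^2 + 22*y + 2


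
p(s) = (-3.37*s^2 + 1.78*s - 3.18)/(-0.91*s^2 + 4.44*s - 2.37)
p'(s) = (1.78 - 6.74*s)/(-0.91*s^2 + 4.44*s - 2.37) + (1.82*s - 4.44)*(-3.37*s^2 + 1.78*s - 3.18)/(-0.91*s^2 + 4.44*s - 2.37)^2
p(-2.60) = 1.52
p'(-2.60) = -0.27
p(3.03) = -10.53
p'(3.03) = -10.98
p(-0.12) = 1.18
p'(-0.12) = 1.00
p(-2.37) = 1.46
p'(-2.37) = -0.28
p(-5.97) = 2.18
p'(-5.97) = -0.14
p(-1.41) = 1.19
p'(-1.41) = -0.28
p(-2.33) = 1.45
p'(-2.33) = -0.28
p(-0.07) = 1.24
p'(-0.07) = 1.27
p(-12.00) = 2.73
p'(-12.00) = -0.06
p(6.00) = 13.41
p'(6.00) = -5.68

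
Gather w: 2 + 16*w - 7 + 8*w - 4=24*w - 9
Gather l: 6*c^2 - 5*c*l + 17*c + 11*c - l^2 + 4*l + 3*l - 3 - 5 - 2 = 6*c^2 + 28*c - l^2 + l*(7 - 5*c) - 10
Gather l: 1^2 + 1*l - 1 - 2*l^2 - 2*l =-2*l^2 - l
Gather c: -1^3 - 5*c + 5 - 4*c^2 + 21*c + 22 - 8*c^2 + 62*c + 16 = -12*c^2 + 78*c + 42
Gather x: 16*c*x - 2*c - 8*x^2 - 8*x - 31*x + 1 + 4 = -2*c - 8*x^2 + x*(16*c - 39) + 5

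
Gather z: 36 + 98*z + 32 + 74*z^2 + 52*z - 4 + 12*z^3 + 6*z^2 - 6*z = 12*z^3 + 80*z^2 + 144*z + 64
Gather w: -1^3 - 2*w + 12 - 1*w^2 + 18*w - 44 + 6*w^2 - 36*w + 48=5*w^2 - 20*w + 15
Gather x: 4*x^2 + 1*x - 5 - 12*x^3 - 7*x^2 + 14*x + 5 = -12*x^3 - 3*x^2 + 15*x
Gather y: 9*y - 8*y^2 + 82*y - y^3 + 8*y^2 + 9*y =-y^3 + 100*y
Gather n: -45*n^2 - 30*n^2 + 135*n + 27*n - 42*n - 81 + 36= -75*n^2 + 120*n - 45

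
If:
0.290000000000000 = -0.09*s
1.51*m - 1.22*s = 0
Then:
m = -2.60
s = -3.22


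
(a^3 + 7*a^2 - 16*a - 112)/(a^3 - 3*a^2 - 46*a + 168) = (a + 4)/(a - 6)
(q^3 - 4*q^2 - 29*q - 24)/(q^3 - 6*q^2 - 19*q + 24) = (q + 1)/(q - 1)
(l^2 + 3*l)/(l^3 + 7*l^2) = (l + 3)/(l*(l + 7))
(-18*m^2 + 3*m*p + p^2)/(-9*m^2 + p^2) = (6*m + p)/(3*m + p)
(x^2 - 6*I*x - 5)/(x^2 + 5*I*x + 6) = (x - 5*I)/(x + 6*I)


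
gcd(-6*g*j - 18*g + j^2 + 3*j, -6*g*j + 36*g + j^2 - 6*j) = 6*g - j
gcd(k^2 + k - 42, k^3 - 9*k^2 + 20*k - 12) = k - 6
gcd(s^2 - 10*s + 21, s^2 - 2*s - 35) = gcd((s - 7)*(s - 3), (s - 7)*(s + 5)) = s - 7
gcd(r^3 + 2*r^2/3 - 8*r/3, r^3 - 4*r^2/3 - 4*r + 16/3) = r^2 + 2*r/3 - 8/3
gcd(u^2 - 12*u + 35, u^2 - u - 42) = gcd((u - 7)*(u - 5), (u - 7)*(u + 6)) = u - 7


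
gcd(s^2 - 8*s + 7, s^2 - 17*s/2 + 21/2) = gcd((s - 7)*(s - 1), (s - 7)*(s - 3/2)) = s - 7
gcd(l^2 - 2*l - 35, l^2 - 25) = l + 5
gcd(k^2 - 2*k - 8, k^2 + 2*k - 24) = k - 4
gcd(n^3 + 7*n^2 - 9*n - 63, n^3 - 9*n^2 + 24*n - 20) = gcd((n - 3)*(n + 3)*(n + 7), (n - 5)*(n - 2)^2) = 1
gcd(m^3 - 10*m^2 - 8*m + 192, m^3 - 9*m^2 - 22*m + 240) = m^2 - 14*m + 48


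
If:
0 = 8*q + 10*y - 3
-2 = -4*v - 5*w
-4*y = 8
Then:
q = 23/8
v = 1/2 - 5*w/4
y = -2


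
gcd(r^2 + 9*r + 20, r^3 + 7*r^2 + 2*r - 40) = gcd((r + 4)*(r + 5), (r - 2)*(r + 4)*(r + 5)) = r^2 + 9*r + 20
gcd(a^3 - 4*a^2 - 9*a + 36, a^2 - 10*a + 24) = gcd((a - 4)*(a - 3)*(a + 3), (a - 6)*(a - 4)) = a - 4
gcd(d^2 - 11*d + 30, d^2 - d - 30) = d - 6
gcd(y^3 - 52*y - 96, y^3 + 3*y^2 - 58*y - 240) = y^2 - 2*y - 48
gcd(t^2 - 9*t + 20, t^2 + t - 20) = t - 4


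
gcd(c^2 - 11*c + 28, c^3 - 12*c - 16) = c - 4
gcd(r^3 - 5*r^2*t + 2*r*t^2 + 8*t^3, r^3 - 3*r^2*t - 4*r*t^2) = r^2 - 3*r*t - 4*t^2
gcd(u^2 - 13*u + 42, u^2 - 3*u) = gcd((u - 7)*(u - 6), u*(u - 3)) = 1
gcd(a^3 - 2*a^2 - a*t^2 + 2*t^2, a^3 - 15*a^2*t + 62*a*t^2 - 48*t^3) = -a + t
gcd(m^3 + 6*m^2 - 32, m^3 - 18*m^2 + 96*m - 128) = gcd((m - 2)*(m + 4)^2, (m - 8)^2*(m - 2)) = m - 2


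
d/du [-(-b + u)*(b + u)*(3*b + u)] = b^2 - 6*b*u - 3*u^2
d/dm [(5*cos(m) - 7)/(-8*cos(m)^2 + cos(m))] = (-40*sin(m) - 7*sin(m)/cos(m)^2 + 112*tan(m))/(8*cos(m) - 1)^2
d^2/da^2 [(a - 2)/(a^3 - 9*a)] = 6*(a*(a^2 - 9)*(-a^2 - a*(a - 2) + 3) + 3*(a - 2)*(a^2 - 3)^2)/(a^3*(a^2 - 9)^3)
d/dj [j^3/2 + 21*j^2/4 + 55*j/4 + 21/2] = 3*j^2/2 + 21*j/2 + 55/4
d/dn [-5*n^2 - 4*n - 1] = -10*n - 4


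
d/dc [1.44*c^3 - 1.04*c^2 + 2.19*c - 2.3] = 4.32*c^2 - 2.08*c + 2.19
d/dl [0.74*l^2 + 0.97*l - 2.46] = 1.48*l + 0.97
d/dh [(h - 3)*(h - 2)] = 2*h - 5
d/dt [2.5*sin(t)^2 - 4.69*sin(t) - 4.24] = (5.0*sin(t) - 4.69)*cos(t)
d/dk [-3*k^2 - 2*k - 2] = -6*k - 2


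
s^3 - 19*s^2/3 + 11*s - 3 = (s - 3)^2*(s - 1/3)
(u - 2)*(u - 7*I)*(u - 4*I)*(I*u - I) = I*u^4 + 11*u^3 - 3*I*u^3 - 33*u^2 - 26*I*u^2 + 22*u + 84*I*u - 56*I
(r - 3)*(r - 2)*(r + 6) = r^3 + r^2 - 24*r + 36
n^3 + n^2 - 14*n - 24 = (n - 4)*(n + 2)*(n + 3)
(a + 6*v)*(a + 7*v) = a^2 + 13*a*v + 42*v^2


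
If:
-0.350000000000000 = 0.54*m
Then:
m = -0.65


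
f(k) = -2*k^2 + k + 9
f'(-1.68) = 7.72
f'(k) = 1 - 4*k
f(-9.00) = -162.00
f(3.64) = -13.86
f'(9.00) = -35.00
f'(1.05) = -3.20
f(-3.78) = -23.36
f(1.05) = 7.84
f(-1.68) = 1.68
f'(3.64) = -13.56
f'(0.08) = 0.68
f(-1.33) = 4.13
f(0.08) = 9.07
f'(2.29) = -8.16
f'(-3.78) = 16.12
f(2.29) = 0.80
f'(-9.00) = 37.00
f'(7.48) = -28.92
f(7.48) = -95.42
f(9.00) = -144.00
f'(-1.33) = 6.32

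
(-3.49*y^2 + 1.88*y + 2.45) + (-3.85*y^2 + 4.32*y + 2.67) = -7.34*y^2 + 6.2*y + 5.12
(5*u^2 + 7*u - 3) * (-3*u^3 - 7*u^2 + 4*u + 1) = -15*u^5 - 56*u^4 - 20*u^3 + 54*u^2 - 5*u - 3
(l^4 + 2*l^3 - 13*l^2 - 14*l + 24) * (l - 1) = l^5 + l^4 - 15*l^3 - l^2 + 38*l - 24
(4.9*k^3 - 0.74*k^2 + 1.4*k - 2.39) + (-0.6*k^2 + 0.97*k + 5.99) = 4.9*k^3 - 1.34*k^2 + 2.37*k + 3.6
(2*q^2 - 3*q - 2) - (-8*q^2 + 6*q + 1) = 10*q^2 - 9*q - 3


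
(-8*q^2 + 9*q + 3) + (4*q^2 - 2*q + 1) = -4*q^2 + 7*q + 4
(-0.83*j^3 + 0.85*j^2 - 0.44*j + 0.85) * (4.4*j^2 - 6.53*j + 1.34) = -3.652*j^5 + 9.1599*j^4 - 8.5987*j^3 + 7.7522*j^2 - 6.1401*j + 1.139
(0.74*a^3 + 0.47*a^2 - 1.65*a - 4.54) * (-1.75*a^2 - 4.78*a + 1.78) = -1.295*a^5 - 4.3597*a^4 + 1.9581*a^3 + 16.6686*a^2 + 18.7642*a - 8.0812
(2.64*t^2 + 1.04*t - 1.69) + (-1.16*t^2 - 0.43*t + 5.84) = 1.48*t^2 + 0.61*t + 4.15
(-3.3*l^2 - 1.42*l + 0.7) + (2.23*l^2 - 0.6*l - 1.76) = -1.07*l^2 - 2.02*l - 1.06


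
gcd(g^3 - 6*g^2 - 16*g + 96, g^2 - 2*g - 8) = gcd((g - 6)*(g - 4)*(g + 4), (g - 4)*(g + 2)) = g - 4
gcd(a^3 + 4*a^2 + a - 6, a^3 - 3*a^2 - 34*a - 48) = a^2 + 5*a + 6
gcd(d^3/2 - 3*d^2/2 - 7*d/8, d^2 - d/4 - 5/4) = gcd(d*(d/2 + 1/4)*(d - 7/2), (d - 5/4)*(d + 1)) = 1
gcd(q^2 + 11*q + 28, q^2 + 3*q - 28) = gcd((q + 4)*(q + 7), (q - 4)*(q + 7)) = q + 7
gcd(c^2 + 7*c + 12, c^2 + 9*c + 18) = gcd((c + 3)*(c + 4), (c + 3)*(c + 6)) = c + 3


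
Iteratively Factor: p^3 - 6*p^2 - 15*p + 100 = (p - 5)*(p^2 - p - 20) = (p - 5)*(p + 4)*(p - 5)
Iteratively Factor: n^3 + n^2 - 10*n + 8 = (n + 4)*(n^2 - 3*n + 2) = (n - 2)*(n + 4)*(n - 1)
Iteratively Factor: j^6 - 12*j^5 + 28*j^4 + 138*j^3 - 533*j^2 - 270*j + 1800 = (j + 2)*(j^5 - 14*j^4 + 56*j^3 + 26*j^2 - 585*j + 900) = (j - 3)*(j + 2)*(j^4 - 11*j^3 + 23*j^2 + 95*j - 300) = (j - 5)*(j - 3)*(j + 2)*(j^3 - 6*j^2 - 7*j + 60) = (j - 5)*(j - 3)*(j + 2)*(j + 3)*(j^2 - 9*j + 20) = (j - 5)*(j - 4)*(j - 3)*(j + 2)*(j + 3)*(j - 5)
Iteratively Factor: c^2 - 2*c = (c)*(c - 2)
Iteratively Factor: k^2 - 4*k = (k)*(k - 4)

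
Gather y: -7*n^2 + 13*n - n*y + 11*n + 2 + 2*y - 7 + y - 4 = -7*n^2 + 24*n + y*(3 - n) - 9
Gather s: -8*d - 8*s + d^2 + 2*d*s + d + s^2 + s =d^2 - 7*d + s^2 + s*(2*d - 7)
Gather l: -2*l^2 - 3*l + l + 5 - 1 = -2*l^2 - 2*l + 4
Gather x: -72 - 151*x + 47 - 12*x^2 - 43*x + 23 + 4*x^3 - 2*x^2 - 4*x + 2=4*x^3 - 14*x^2 - 198*x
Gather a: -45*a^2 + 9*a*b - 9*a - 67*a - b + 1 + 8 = -45*a^2 + a*(9*b - 76) - b + 9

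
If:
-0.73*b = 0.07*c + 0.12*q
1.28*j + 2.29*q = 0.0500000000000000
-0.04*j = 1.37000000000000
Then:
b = -0.0958904109589041*c - 3.1505652928157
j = -34.25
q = 19.17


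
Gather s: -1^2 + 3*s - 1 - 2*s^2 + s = -2*s^2 + 4*s - 2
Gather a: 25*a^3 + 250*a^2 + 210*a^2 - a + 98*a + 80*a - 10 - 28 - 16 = 25*a^3 + 460*a^2 + 177*a - 54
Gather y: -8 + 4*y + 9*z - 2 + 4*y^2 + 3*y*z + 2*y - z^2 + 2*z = 4*y^2 + y*(3*z + 6) - z^2 + 11*z - 10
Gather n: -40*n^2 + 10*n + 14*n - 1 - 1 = -40*n^2 + 24*n - 2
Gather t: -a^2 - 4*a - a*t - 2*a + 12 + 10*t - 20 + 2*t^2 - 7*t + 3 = -a^2 - 6*a + 2*t^2 + t*(3 - a) - 5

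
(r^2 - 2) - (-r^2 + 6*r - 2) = 2*r^2 - 6*r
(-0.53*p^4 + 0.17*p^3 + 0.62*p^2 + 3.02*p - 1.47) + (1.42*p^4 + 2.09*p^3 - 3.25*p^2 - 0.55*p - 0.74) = 0.89*p^4 + 2.26*p^3 - 2.63*p^2 + 2.47*p - 2.21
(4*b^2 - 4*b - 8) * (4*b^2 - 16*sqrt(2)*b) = 16*b^4 - 64*sqrt(2)*b^3 - 16*b^3 - 32*b^2 + 64*sqrt(2)*b^2 + 128*sqrt(2)*b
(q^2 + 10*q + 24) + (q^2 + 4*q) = 2*q^2 + 14*q + 24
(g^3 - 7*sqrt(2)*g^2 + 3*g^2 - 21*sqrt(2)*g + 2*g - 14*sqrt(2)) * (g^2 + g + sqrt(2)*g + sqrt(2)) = g^5 - 6*sqrt(2)*g^4 + 4*g^4 - 24*sqrt(2)*g^3 - 9*g^3 - 54*g^2 - 30*sqrt(2)*g^2 - 70*g - 12*sqrt(2)*g - 28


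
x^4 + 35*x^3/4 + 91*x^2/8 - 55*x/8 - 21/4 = (x - 3/4)*(x + 1/2)*(x + 2)*(x + 7)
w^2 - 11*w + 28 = (w - 7)*(w - 4)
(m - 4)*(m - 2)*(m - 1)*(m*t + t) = m^4*t - 6*m^3*t + 7*m^2*t + 6*m*t - 8*t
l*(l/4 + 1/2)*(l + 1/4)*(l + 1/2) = l^4/4 + 11*l^3/16 + 13*l^2/32 + l/16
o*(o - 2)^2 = o^3 - 4*o^2 + 4*o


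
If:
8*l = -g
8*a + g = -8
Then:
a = l - 1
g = -8*l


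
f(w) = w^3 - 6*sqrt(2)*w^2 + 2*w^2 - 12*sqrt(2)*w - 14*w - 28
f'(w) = 3*w^2 - 12*sqrt(2)*w + 4*w - 12*sqrt(2) - 14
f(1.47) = -84.36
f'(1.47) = -43.55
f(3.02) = -153.14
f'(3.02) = -42.78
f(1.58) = -89.18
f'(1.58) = -43.97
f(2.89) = -147.53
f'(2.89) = -43.40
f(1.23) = -74.04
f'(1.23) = -42.39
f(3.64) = -178.43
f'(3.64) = -38.43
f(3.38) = -168.16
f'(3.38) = -40.54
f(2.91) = -148.40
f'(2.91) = -43.31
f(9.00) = -103.04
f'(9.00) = 95.29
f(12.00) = 394.47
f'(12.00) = 245.38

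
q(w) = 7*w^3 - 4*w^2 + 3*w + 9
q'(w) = 21*w^2 - 8*w + 3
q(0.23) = 9.56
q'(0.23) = 2.27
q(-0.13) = 8.53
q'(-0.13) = 4.39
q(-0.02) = 8.94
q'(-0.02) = 3.17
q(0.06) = 9.17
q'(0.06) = 2.60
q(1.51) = 28.51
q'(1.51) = 38.80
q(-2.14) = -84.34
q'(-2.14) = 116.29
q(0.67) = 11.32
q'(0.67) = 7.07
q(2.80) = 139.70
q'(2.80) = 145.24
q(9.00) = 4815.00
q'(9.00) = 1632.00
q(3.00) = 171.00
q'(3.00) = 168.00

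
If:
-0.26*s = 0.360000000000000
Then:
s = -1.38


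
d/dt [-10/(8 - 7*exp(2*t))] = -140*exp(2*t)/(7*exp(2*t) - 8)^2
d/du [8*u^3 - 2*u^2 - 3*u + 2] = 24*u^2 - 4*u - 3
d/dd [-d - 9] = -1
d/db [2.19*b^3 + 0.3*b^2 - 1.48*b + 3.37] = 6.57*b^2 + 0.6*b - 1.48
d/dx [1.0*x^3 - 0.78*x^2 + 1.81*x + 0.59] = 3.0*x^2 - 1.56*x + 1.81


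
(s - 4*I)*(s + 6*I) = s^2 + 2*I*s + 24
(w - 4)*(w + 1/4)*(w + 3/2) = w^3 - 9*w^2/4 - 53*w/8 - 3/2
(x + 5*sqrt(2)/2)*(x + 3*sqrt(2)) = x^2 + 11*sqrt(2)*x/2 + 15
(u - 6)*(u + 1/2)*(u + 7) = u^3 + 3*u^2/2 - 83*u/2 - 21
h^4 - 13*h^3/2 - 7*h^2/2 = h^2*(h - 7)*(h + 1/2)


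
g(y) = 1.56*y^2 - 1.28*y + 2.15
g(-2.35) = 13.77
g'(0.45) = 0.12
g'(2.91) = 7.80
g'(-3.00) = -10.64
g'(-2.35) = -8.61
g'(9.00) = 26.80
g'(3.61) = 9.98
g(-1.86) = 9.93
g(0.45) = 1.89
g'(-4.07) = -13.98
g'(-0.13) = -1.69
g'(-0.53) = -2.93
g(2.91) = 11.64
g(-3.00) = 20.03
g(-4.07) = 33.20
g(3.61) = 17.86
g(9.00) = 116.99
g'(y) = 3.12*y - 1.28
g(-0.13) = 2.34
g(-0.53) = 3.27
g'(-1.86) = -7.08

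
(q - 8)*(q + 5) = q^2 - 3*q - 40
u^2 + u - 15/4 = (u - 3/2)*(u + 5/2)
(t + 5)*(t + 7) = t^2 + 12*t + 35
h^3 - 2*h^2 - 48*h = h*(h - 8)*(h + 6)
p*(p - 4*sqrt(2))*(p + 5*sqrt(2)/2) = p^3 - 3*sqrt(2)*p^2/2 - 20*p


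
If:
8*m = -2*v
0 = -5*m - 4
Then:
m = -4/5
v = 16/5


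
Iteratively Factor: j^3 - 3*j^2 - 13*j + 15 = (j - 1)*(j^2 - 2*j - 15) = (j - 5)*(j - 1)*(j + 3)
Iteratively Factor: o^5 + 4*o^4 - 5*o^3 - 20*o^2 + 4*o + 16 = (o - 1)*(o^4 + 5*o^3 - 20*o - 16) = (o - 1)*(o + 4)*(o^3 + o^2 - 4*o - 4) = (o - 1)*(o + 1)*(o + 4)*(o^2 - 4) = (o - 2)*(o - 1)*(o + 1)*(o + 4)*(o + 2)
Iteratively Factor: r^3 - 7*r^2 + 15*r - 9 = (r - 3)*(r^2 - 4*r + 3) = (r - 3)^2*(r - 1)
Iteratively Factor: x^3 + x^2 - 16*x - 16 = (x + 1)*(x^2 - 16) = (x - 4)*(x + 1)*(x + 4)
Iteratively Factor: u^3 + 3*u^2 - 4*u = (u - 1)*(u^2 + 4*u) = u*(u - 1)*(u + 4)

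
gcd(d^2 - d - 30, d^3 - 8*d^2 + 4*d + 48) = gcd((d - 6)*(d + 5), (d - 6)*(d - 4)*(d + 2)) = d - 6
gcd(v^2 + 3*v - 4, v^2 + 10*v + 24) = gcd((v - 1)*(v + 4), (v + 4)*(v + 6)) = v + 4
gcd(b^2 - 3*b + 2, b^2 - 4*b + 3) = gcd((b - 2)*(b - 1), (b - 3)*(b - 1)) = b - 1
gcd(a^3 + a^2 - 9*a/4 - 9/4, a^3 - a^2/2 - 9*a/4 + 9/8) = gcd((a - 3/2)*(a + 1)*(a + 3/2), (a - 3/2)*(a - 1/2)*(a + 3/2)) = a^2 - 9/4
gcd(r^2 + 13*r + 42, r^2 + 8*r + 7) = r + 7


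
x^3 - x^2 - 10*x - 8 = (x - 4)*(x + 1)*(x + 2)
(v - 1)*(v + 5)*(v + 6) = v^3 + 10*v^2 + 19*v - 30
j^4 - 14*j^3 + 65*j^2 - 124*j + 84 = (j - 7)*(j - 3)*(j - 2)^2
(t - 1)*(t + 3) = t^2 + 2*t - 3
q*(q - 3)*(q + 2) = q^3 - q^2 - 6*q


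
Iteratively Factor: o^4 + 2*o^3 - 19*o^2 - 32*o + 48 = (o + 3)*(o^3 - o^2 - 16*o + 16) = (o - 1)*(o + 3)*(o^2 - 16) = (o - 4)*(o - 1)*(o + 3)*(o + 4)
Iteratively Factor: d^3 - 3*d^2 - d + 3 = (d - 1)*(d^2 - 2*d - 3) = (d - 1)*(d + 1)*(d - 3)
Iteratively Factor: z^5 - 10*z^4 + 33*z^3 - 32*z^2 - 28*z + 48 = (z - 4)*(z^4 - 6*z^3 + 9*z^2 + 4*z - 12) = (z - 4)*(z - 2)*(z^3 - 4*z^2 + z + 6) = (z - 4)*(z - 3)*(z - 2)*(z^2 - z - 2) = (z - 4)*(z - 3)*(z - 2)^2*(z + 1)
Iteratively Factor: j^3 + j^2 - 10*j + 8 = (j - 2)*(j^2 + 3*j - 4) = (j - 2)*(j + 4)*(j - 1)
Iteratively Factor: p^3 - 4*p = (p + 2)*(p^2 - 2*p) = (p - 2)*(p + 2)*(p)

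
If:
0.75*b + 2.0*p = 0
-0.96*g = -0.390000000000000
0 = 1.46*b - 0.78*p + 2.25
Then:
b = -1.28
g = 0.41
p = 0.48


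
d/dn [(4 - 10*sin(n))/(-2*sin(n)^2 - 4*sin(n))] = (-5*cos(n) + 4/tan(n) + 4*cos(n)/sin(n)^2)/(sin(n) + 2)^2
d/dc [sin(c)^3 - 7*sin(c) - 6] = (3*sin(c)^2 - 7)*cos(c)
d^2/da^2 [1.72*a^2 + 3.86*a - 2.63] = 3.44000000000000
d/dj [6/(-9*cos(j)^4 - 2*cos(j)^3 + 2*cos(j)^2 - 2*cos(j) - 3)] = 12*(-18*cos(j)^3 - 3*cos(j)^2 + 2*cos(j) - 1)*sin(j)/(9*cos(j)^4 + 2*cos(j)^3 - 2*cos(j)^2 + 2*cos(j) + 3)^2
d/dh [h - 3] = 1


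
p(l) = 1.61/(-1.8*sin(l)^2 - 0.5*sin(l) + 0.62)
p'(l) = 1.61*(3.6*sin(l)*cos(l) + 0.5*cos(l))/(-1.8*sin(l)^2 - 0.5*sin(l) + 0.62)^2 = (5.796*sin(l) + 0.805)*cos(l)/(1.8*sin(l)^2 + 0.5*sin(l) - 0.62)^2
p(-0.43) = 3.12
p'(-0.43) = -5.51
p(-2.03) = -4.26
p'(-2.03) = 13.61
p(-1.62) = -2.38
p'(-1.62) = 0.54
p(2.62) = -21.18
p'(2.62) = -554.23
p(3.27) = 2.46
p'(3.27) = -0.15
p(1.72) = -0.98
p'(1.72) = -0.36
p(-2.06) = -4.72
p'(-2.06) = 17.41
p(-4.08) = -1.69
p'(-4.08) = -3.56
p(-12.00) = -9.67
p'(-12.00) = 119.13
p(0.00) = 2.60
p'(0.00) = 2.09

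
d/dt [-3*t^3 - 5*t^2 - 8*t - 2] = -9*t^2 - 10*t - 8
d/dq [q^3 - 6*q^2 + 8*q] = 3*q^2 - 12*q + 8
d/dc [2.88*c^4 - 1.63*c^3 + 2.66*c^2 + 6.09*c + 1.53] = 11.52*c^3 - 4.89*c^2 + 5.32*c + 6.09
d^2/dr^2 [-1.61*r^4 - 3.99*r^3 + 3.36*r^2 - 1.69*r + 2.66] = -19.32*r^2 - 23.94*r + 6.72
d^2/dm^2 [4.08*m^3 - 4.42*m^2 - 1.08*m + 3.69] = 24.48*m - 8.84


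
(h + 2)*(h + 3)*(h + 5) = h^3 + 10*h^2 + 31*h + 30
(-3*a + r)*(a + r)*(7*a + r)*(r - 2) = -21*a^3*r + 42*a^3 - 17*a^2*r^2 + 34*a^2*r + 5*a*r^3 - 10*a*r^2 + r^4 - 2*r^3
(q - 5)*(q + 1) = q^2 - 4*q - 5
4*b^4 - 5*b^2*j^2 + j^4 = (-2*b + j)*(-b + j)*(b + j)*(2*b + j)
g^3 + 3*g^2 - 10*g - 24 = (g - 3)*(g + 2)*(g + 4)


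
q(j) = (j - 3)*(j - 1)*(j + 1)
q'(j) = (j - 3)*(j - 1) + (j - 3)*(j + 1) + (j - 1)*(j + 1)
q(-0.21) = 3.07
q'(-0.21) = 0.39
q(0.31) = 2.43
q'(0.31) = -2.57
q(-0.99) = 0.08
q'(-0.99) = 7.88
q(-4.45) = -140.08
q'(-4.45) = 85.11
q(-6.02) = -317.87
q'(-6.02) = 143.84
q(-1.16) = -1.44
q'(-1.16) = 10.00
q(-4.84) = -175.82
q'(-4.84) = 98.32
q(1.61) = -2.21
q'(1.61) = -2.88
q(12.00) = 1287.00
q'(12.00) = 359.00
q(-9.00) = -960.00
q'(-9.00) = 296.00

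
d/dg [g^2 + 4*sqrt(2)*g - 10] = 2*g + 4*sqrt(2)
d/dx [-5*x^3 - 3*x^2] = 3*x*(-5*x - 2)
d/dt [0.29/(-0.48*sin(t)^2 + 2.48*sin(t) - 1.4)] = (0.2784*sin(t) - 0.7192)*cos(t)/(0.48*sin(t)^2 - 2.48*sin(t) + 1.4)^2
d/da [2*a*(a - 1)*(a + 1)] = 6*a^2 - 2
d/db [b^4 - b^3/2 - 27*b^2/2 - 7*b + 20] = 4*b^3 - 3*b^2/2 - 27*b - 7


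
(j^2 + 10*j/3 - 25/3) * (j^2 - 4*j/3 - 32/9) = j^4 + 2*j^3 - 49*j^2/3 - 20*j/27 + 800/27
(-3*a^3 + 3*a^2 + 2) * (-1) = 3*a^3 - 3*a^2 - 2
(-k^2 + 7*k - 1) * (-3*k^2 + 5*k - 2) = 3*k^4 - 26*k^3 + 40*k^2 - 19*k + 2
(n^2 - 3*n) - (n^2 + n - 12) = 12 - 4*n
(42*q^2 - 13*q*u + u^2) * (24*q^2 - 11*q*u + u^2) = 1008*q^4 - 774*q^3*u + 209*q^2*u^2 - 24*q*u^3 + u^4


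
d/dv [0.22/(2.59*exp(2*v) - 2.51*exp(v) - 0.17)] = (0.5522 - 1.1396*exp(v))*exp(v)/(-2.59*exp(2*v) + 2.51*exp(v) + 0.17)^2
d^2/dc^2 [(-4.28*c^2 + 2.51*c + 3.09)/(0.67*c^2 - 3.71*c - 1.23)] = (-19.024114*c^3 - 12.840282*c^2 - 33.673932*c + 54.296886)/(0.300763*c^6 - 4.996257*c^5 + 26.0094*c^4 - 32.720345*c^3 - 47.7486*c^2 - 16.838577*c - 1.860867)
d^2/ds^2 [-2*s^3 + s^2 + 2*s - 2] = 2 - 12*s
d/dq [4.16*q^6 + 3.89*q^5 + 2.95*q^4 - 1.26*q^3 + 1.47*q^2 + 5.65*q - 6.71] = 24.96*q^5 + 19.45*q^4 + 11.8*q^3 - 3.78*q^2 + 2.94*q + 5.65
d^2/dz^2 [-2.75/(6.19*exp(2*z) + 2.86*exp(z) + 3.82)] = (-2.75*(12.38*exp(z) + 2.86)*(24.76*exp(z) + 5.72)*exp(z) + (68.09*exp(z) + 7.865)*(6.19*exp(2*z) + 2.86*exp(z) + 3.82))*exp(z)/(6.19*exp(2*z) + 2.86*exp(z) + 3.82)^3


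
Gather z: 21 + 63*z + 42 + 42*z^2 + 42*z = 42*z^2 + 105*z + 63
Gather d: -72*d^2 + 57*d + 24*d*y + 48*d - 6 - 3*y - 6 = -72*d^2 + d*(24*y + 105) - 3*y - 12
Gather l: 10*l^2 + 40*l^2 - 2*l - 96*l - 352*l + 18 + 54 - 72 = 50*l^2 - 450*l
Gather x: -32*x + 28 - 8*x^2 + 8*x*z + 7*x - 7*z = -8*x^2 + x*(8*z - 25) - 7*z + 28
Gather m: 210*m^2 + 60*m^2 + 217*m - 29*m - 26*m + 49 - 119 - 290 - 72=270*m^2 + 162*m - 432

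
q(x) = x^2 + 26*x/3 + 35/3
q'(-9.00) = -9.33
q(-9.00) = 14.67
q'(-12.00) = -15.33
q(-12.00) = 51.67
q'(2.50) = 13.67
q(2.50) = 39.58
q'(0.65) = 9.97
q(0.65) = 17.72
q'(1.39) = 11.45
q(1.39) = 25.65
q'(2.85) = 14.37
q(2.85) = 44.49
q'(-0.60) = 7.47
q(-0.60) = 6.83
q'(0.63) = 9.93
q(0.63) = 17.52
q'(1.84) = 12.35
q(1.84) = 31.00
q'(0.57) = 9.81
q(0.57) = 16.93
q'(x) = 2*x + 26/3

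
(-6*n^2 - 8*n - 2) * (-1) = 6*n^2 + 8*n + 2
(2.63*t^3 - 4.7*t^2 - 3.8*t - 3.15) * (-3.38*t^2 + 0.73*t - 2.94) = -8.8894*t^5 + 17.8059*t^4 + 1.6808*t^3 + 21.691*t^2 + 8.8725*t + 9.261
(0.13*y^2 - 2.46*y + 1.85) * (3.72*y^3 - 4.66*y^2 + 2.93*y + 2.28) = 0.4836*y^5 - 9.757*y^4 + 18.7265*y^3 - 15.5324*y^2 - 0.188299999999999*y + 4.218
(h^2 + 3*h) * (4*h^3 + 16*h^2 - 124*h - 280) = 4*h^5 + 28*h^4 - 76*h^3 - 652*h^2 - 840*h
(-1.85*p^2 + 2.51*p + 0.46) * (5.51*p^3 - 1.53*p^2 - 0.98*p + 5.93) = -10.1935*p^5 + 16.6606*p^4 + 0.507300000000001*p^3 - 14.1341*p^2 + 14.4335*p + 2.7278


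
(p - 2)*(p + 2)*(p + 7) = p^3 + 7*p^2 - 4*p - 28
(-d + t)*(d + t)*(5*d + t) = -5*d^3 - d^2*t + 5*d*t^2 + t^3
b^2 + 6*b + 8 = (b + 2)*(b + 4)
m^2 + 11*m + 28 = (m + 4)*(m + 7)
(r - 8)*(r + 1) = r^2 - 7*r - 8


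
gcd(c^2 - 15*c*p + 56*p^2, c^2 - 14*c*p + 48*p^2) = -c + 8*p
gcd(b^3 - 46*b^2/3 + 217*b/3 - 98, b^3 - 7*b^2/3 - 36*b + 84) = b^2 - 25*b/3 + 14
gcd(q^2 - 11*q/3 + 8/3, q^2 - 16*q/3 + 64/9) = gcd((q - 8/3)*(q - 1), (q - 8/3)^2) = q - 8/3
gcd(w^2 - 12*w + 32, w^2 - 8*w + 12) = 1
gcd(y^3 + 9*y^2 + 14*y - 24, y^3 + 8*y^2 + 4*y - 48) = y^2 + 10*y + 24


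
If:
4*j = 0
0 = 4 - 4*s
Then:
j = 0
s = 1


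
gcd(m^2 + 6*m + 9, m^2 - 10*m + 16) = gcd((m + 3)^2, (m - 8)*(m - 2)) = 1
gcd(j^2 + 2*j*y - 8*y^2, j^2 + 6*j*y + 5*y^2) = 1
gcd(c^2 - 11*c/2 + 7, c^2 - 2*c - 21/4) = c - 7/2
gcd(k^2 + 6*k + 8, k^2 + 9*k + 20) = k + 4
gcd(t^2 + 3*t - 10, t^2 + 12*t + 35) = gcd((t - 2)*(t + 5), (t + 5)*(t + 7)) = t + 5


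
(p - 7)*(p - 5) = p^2 - 12*p + 35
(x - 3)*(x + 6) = x^2 + 3*x - 18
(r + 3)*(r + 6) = r^2 + 9*r + 18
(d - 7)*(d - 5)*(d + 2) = d^3 - 10*d^2 + 11*d + 70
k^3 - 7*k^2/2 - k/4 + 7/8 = (k - 7/2)*(k - 1/2)*(k + 1/2)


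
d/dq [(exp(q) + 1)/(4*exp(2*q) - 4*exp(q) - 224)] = (-(exp(q) + 1)*(2*exp(q) - 1) + exp(2*q) - exp(q) - 56)*exp(q)/(4*(-exp(2*q) + exp(q) + 56)^2)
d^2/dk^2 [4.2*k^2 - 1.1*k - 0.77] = 8.40000000000000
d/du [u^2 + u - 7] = 2*u + 1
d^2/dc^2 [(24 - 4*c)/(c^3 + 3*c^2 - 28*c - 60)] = 8*(-(c - 6)*(3*c^2 + 6*c - 28)^2 + (3*c^2 + 6*c + 3*(c - 6)*(c + 1) - 28)*(c^3 + 3*c^2 - 28*c - 60))/(c^3 + 3*c^2 - 28*c - 60)^3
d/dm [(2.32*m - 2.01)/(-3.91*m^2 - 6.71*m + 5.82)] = (9.0712*m^2 - 15.7182*m + 0.0153000000000016)/(15.2881*m^4 + 52.4722*m^3 - 0.48830000000001*m^2 - 78.1044*m + 33.8724)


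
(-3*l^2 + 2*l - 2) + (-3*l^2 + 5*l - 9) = -6*l^2 + 7*l - 11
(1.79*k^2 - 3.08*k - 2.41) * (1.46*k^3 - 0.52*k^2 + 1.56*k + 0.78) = 2.6134*k^5 - 5.4276*k^4 + 0.8754*k^3 - 2.1554*k^2 - 6.162*k - 1.8798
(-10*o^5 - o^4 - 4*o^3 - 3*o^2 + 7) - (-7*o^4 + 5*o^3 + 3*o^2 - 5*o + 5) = -10*o^5 + 6*o^4 - 9*o^3 - 6*o^2 + 5*o + 2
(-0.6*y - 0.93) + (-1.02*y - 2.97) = -1.62*y - 3.9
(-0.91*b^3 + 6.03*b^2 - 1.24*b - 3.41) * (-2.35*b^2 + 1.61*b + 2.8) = 2.1385*b^5 - 15.6356*b^4 + 10.0743*b^3 + 22.9011*b^2 - 8.9621*b - 9.548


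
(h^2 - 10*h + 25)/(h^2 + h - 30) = (h - 5)/(h + 6)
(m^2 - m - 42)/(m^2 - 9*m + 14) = (m + 6)/(m - 2)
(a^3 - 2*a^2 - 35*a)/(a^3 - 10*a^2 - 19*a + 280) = a/(a - 8)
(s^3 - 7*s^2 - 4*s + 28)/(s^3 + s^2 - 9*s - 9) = (s^3 - 7*s^2 - 4*s + 28)/(s^3 + s^2 - 9*s - 9)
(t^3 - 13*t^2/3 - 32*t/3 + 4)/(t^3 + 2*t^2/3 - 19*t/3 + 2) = (t^2 - 4*t - 12)/(t^2 + t - 6)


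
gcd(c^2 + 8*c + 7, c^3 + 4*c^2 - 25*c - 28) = c^2 + 8*c + 7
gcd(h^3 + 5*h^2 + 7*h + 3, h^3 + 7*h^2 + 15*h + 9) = h^2 + 4*h + 3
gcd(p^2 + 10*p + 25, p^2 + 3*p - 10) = p + 5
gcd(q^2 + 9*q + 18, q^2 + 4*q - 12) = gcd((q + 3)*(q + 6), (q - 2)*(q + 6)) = q + 6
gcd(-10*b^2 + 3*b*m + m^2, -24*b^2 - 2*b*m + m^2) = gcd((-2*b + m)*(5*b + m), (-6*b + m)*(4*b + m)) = 1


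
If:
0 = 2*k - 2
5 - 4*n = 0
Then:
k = 1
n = 5/4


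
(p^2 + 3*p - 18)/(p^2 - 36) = (p - 3)/(p - 6)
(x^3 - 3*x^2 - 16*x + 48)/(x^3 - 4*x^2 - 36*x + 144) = (x^2 + x - 12)/(x^2 - 36)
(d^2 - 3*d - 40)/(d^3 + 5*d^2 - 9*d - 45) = (d - 8)/(d^2 - 9)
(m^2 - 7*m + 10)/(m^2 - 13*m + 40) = (m - 2)/(m - 8)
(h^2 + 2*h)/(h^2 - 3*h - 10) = h/(h - 5)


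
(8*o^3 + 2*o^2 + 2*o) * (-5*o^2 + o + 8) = -40*o^5 - 2*o^4 + 56*o^3 + 18*o^2 + 16*o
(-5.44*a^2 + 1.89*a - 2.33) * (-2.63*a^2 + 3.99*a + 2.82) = 14.3072*a^4 - 26.6763*a^3 - 1.6718*a^2 - 3.9669*a - 6.5706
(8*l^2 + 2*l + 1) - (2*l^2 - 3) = 6*l^2 + 2*l + 4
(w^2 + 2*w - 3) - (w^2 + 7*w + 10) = -5*w - 13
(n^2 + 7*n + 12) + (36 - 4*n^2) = -3*n^2 + 7*n + 48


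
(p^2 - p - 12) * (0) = 0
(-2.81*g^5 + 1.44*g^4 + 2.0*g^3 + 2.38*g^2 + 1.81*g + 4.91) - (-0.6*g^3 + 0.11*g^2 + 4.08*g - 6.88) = -2.81*g^5 + 1.44*g^4 + 2.6*g^3 + 2.27*g^2 - 2.27*g + 11.79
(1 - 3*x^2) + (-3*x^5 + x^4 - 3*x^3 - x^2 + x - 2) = -3*x^5 + x^4 - 3*x^3 - 4*x^2 + x - 1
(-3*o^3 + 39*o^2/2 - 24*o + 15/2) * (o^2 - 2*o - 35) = -3*o^5 + 51*o^4/2 + 42*o^3 - 627*o^2 + 825*o - 525/2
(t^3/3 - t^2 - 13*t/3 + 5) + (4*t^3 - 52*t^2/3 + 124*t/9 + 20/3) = 13*t^3/3 - 55*t^2/3 + 85*t/9 + 35/3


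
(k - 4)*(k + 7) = k^2 + 3*k - 28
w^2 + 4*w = w*(w + 4)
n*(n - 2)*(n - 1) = n^3 - 3*n^2 + 2*n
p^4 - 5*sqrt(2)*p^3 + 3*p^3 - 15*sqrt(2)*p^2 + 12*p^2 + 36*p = p*(p + 3)*(p - 3*sqrt(2))*(p - 2*sqrt(2))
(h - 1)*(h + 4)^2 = h^3 + 7*h^2 + 8*h - 16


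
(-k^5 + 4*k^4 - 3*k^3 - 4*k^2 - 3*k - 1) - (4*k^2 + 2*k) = -k^5 + 4*k^4 - 3*k^3 - 8*k^2 - 5*k - 1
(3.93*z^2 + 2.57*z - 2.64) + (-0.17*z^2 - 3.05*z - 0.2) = 3.76*z^2 - 0.48*z - 2.84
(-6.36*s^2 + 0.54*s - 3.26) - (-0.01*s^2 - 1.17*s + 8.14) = -6.35*s^2 + 1.71*s - 11.4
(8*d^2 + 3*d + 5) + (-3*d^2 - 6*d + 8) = 5*d^2 - 3*d + 13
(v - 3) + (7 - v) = 4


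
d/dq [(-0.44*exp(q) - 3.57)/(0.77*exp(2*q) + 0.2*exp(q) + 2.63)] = (0.3388*exp(2*q) + 5.4978*exp(q) - 0.4432)*exp(q)/(0.5929*exp(4*q) + 0.308*exp(3*q) + 4.0902*exp(2*q) + 1.052*exp(q) + 6.9169)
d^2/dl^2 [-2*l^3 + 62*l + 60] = -12*l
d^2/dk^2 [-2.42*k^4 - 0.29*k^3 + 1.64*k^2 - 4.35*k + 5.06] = -29.04*k^2 - 1.74*k + 3.28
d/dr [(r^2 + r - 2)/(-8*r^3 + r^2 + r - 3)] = ((-2*r - 1)*(8*r^3 - r^2 - r + 3) - (-24*r^2 + 2*r + 1)*(r^2 + r - 2))/(8*r^3 - r^2 - r + 3)^2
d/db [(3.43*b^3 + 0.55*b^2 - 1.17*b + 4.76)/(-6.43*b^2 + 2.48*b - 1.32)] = (-22.0549*b^4 + 17.0128*b^3 - 19.7419*b^2 + 59.7616*b - 10.2604)/(41.3449*b^4 - 31.8928*b^3 + 23.1256*b^2 - 6.5472*b + 1.7424)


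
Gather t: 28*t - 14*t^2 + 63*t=-14*t^2 + 91*t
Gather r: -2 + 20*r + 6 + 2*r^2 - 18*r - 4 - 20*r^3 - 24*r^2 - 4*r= -20*r^3 - 22*r^2 - 2*r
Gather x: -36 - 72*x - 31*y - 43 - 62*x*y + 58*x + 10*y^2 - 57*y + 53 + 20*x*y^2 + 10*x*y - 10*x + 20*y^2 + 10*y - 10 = x*(20*y^2 - 52*y - 24) + 30*y^2 - 78*y - 36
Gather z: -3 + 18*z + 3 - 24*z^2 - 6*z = -24*z^2 + 12*z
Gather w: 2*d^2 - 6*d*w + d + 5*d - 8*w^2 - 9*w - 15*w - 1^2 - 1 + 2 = 2*d^2 + 6*d - 8*w^2 + w*(-6*d - 24)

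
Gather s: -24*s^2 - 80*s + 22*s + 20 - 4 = -24*s^2 - 58*s + 16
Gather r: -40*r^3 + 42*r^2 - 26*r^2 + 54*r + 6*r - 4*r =-40*r^3 + 16*r^2 + 56*r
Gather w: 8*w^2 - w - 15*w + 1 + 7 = 8*w^2 - 16*w + 8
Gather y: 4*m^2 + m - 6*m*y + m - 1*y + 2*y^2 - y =4*m^2 + 2*m + 2*y^2 + y*(-6*m - 2)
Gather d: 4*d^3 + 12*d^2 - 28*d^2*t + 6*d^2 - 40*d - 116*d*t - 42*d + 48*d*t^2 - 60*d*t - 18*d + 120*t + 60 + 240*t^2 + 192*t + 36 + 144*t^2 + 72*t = 4*d^3 + d^2*(18 - 28*t) + d*(48*t^2 - 176*t - 100) + 384*t^2 + 384*t + 96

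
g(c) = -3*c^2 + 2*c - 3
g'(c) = 2 - 6*c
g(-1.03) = -8.24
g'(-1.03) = 8.18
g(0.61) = -2.90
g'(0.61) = -1.66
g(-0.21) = -3.55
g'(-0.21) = 3.26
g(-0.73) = -6.06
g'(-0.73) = 6.38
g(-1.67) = -14.71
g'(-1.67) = 12.02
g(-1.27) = -10.38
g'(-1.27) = 9.62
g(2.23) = -13.46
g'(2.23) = -11.38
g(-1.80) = -16.32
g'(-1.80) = 12.80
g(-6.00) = -123.00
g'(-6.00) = 38.00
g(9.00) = -228.00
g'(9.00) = -52.00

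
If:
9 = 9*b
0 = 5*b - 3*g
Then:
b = 1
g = 5/3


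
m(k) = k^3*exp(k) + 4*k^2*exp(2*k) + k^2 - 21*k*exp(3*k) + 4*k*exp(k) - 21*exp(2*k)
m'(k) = k^3*exp(k) + 8*k^2*exp(2*k) + 3*k^2*exp(k) - 63*k*exp(3*k) + 8*k*exp(2*k) + 4*k*exp(k) + 2*k - 21*exp(3*k) - 42*exp(2*k) + 4*exp(k)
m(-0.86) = -2.85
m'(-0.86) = -5.99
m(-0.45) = -6.76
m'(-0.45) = -15.14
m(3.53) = -2910009.72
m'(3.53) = -9567761.14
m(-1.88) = 1.35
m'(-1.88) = -4.02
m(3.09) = -679557.87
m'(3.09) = -2259092.75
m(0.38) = -66.17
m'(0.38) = -211.81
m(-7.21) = 51.69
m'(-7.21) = -14.60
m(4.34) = -40808731.76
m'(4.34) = -132030630.76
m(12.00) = -1086415648121194480.54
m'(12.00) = -3349794965867204477.62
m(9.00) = -100537216304151.12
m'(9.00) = -312799839814443.54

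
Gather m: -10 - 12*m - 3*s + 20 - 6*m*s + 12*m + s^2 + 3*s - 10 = -6*m*s + s^2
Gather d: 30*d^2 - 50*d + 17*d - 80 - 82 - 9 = 30*d^2 - 33*d - 171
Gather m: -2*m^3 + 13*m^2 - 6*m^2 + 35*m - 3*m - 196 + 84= -2*m^3 + 7*m^2 + 32*m - 112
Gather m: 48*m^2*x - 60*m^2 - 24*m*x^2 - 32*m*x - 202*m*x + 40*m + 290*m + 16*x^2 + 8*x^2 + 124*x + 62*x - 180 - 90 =m^2*(48*x - 60) + m*(-24*x^2 - 234*x + 330) + 24*x^2 + 186*x - 270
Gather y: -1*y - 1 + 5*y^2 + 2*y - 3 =5*y^2 + y - 4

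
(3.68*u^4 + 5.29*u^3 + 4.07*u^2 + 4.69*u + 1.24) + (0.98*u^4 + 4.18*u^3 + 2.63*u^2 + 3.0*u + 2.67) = 4.66*u^4 + 9.47*u^3 + 6.7*u^2 + 7.69*u + 3.91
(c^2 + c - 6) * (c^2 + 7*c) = c^4 + 8*c^3 + c^2 - 42*c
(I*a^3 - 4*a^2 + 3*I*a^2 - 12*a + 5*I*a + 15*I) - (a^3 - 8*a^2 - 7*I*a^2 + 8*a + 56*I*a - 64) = -a^3 + I*a^3 + 4*a^2 + 10*I*a^2 - 20*a - 51*I*a + 64 + 15*I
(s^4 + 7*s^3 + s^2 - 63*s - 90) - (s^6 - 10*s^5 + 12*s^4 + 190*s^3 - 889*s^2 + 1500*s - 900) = -s^6 + 10*s^5 - 11*s^4 - 183*s^3 + 890*s^2 - 1563*s + 810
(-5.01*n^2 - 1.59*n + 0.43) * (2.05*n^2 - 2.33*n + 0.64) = -10.2705*n^4 + 8.4138*n^3 + 1.3798*n^2 - 2.0195*n + 0.2752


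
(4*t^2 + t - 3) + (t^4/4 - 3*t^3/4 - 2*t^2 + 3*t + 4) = t^4/4 - 3*t^3/4 + 2*t^2 + 4*t + 1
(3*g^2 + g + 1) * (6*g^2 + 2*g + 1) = 18*g^4 + 12*g^3 + 11*g^2 + 3*g + 1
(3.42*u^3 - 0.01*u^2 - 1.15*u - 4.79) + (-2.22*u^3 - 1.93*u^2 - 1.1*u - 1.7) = 1.2*u^3 - 1.94*u^2 - 2.25*u - 6.49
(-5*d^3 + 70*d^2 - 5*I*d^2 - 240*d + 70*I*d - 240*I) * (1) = -5*d^3 + 70*d^2 - 5*I*d^2 - 240*d + 70*I*d - 240*I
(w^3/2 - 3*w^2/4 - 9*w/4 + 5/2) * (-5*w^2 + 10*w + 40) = -5*w^5/2 + 35*w^4/4 + 95*w^3/4 - 65*w^2 - 65*w + 100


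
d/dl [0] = 0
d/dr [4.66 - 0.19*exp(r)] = -0.19*exp(r)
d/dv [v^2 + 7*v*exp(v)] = 7*v*exp(v) + 2*v + 7*exp(v)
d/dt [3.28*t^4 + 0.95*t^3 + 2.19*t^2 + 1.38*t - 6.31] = 13.12*t^3 + 2.85*t^2 + 4.38*t + 1.38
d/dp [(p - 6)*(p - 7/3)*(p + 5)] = 3*p^2 - 20*p/3 - 83/3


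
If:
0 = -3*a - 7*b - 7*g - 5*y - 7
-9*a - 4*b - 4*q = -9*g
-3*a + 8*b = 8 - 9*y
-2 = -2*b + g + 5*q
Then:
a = 413*y/759 - 944/759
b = 135/253 - 233*y/253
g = -47*y/1771 - 1772/1771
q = 24/1771 - 643*y/1771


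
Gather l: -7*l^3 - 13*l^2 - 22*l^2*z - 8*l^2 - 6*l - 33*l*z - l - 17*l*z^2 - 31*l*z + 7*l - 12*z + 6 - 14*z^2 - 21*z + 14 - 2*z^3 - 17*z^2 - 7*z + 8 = -7*l^3 + l^2*(-22*z - 21) + l*(-17*z^2 - 64*z) - 2*z^3 - 31*z^2 - 40*z + 28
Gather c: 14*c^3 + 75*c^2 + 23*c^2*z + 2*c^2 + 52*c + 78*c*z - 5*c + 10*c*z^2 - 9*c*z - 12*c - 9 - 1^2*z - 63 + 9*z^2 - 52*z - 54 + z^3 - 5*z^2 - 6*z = 14*c^3 + c^2*(23*z + 77) + c*(10*z^2 + 69*z + 35) + z^3 + 4*z^2 - 59*z - 126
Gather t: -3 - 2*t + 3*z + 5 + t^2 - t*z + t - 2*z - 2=t^2 + t*(-z - 1) + z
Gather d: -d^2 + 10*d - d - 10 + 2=-d^2 + 9*d - 8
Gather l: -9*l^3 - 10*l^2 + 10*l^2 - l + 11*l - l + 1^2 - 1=-9*l^3 + 9*l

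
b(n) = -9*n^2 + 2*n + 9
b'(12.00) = -214.00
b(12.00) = -1263.00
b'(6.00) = -106.00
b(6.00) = -303.00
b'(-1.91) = 36.38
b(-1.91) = -27.65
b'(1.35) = -22.30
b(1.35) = -4.70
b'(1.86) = -31.48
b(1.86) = -18.42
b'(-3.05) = 56.90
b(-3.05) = -80.82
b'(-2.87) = 53.66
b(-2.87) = -70.87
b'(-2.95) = 55.10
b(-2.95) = -75.22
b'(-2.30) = 43.40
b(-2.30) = -43.21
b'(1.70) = -28.60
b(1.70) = -13.61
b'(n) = 2 - 18*n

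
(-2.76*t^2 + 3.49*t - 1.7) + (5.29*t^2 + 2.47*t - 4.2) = 2.53*t^2 + 5.96*t - 5.9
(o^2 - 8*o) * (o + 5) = o^3 - 3*o^2 - 40*o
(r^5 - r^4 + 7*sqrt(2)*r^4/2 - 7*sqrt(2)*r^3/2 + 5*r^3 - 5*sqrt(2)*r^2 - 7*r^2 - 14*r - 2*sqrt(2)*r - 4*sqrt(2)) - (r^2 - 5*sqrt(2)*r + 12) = r^5 - r^4 + 7*sqrt(2)*r^4/2 - 7*sqrt(2)*r^3/2 + 5*r^3 - 8*r^2 - 5*sqrt(2)*r^2 - 14*r + 3*sqrt(2)*r - 12 - 4*sqrt(2)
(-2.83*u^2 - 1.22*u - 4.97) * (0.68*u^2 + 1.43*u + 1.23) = -1.9244*u^4 - 4.8765*u^3 - 8.6051*u^2 - 8.6077*u - 6.1131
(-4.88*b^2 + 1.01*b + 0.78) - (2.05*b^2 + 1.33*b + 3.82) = -6.93*b^2 - 0.32*b - 3.04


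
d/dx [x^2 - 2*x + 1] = 2*x - 2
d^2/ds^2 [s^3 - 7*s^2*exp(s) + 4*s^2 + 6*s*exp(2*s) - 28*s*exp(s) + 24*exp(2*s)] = -7*s^2*exp(s) + 24*s*exp(2*s) - 56*s*exp(s) + 6*s + 120*exp(2*s) - 70*exp(s) + 8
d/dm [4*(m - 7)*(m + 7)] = 8*m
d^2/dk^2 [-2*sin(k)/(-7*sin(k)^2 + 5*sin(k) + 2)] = 2*(-49*sin(k)^4 - 84*sin(k)^3 - 70*sin(k)^2 - 60*sin(k) + 20)/((sin(k) - 1)^2*(7*sin(k) + 2)^3)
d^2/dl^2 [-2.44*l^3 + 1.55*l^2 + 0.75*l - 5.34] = 3.1 - 14.64*l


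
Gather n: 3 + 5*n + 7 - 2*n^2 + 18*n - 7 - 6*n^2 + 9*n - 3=-8*n^2 + 32*n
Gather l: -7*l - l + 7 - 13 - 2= -8*l - 8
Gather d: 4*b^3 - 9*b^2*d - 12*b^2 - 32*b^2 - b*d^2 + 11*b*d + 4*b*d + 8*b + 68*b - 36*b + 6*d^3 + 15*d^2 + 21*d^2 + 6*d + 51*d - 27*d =4*b^3 - 44*b^2 + 40*b + 6*d^3 + d^2*(36 - b) + d*(-9*b^2 + 15*b + 30)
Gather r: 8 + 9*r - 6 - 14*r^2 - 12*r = -14*r^2 - 3*r + 2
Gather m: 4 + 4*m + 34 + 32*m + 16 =36*m + 54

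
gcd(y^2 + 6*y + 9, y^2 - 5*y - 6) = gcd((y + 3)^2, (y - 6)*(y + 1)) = 1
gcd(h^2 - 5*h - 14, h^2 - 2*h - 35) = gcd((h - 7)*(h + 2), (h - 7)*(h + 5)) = h - 7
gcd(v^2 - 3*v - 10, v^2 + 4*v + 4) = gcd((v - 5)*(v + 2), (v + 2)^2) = v + 2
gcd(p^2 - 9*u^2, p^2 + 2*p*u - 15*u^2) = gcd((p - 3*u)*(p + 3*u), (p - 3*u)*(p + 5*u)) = p - 3*u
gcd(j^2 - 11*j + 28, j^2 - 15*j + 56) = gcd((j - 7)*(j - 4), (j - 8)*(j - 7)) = j - 7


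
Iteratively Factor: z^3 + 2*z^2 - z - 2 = (z + 1)*(z^2 + z - 2) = (z - 1)*(z + 1)*(z + 2)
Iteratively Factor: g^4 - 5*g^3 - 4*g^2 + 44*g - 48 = (g + 3)*(g^3 - 8*g^2 + 20*g - 16) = (g - 2)*(g + 3)*(g^2 - 6*g + 8) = (g - 4)*(g - 2)*(g + 3)*(g - 2)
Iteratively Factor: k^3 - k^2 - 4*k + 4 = (k - 1)*(k^2 - 4) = (k - 2)*(k - 1)*(k + 2)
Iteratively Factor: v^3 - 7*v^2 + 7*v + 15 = (v + 1)*(v^2 - 8*v + 15) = (v - 3)*(v + 1)*(v - 5)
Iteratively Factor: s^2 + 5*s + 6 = (s + 2)*(s + 3)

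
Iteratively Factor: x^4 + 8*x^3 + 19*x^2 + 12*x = (x + 1)*(x^3 + 7*x^2 + 12*x) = x*(x + 1)*(x^2 + 7*x + 12) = x*(x + 1)*(x + 3)*(x + 4)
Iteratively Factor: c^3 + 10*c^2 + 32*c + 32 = (c + 2)*(c^2 + 8*c + 16) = (c + 2)*(c + 4)*(c + 4)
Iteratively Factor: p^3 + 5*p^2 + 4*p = (p + 4)*(p^2 + p) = p*(p + 4)*(p + 1)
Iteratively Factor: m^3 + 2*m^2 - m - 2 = (m + 1)*(m^2 + m - 2) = (m + 1)*(m + 2)*(m - 1)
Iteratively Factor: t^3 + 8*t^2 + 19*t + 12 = (t + 3)*(t^2 + 5*t + 4) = (t + 3)*(t + 4)*(t + 1)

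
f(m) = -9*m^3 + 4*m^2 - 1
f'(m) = -27*m^2 + 8*m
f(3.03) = -214.64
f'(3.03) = -223.64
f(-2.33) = 134.56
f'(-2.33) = -165.22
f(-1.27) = 23.89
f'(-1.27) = -53.71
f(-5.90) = 1986.65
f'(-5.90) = -987.07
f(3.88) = -466.48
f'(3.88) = -375.43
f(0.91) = -4.47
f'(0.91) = -15.08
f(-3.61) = 474.54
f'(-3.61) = -380.75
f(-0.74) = 4.84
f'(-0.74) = -20.71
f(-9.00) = 6884.00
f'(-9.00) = -2259.00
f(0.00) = -1.00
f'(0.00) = 0.00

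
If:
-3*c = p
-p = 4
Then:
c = 4/3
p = -4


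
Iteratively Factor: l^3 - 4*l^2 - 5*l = (l - 5)*(l^2 + l) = (l - 5)*(l + 1)*(l)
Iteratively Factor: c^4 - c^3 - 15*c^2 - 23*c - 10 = (c + 1)*(c^3 - 2*c^2 - 13*c - 10) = (c - 5)*(c + 1)*(c^2 + 3*c + 2) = (c - 5)*(c + 1)^2*(c + 2)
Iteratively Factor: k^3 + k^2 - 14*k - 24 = (k + 2)*(k^2 - k - 12) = (k + 2)*(k + 3)*(k - 4)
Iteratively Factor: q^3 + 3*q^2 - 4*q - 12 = (q + 2)*(q^2 + q - 6) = (q - 2)*(q + 2)*(q + 3)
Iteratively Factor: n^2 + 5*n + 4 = (n + 1)*(n + 4)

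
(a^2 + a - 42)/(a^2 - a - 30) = (a + 7)/(a + 5)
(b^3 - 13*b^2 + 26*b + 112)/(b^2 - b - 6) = (b^2 - 15*b + 56)/(b - 3)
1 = 1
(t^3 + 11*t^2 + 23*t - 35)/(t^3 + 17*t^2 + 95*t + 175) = (t - 1)/(t + 5)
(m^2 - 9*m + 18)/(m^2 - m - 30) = (m - 3)/(m + 5)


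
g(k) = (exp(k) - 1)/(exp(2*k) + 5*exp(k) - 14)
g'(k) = (exp(k) - 1)*(-2*exp(2*k) - 5*exp(k))/(exp(2*k) + 5*exp(k) - 14)^2 + exp(k)/(exp(2*k) + 5*exp(k) - 14)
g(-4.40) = 0.07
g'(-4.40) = -0.00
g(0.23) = -0.04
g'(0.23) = -0.27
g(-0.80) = 0.05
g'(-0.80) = -0.03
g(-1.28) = 0.06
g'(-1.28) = -0.02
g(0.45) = -0.15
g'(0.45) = -0.95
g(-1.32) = 0.06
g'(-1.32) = -0.01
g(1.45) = 0.13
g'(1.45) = -0.12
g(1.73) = 0.10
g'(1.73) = -0.08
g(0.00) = 0.00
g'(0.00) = -0.12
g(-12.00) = 0.07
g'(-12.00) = 0.00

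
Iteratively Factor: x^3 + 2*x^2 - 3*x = (x + 3)*(x^2 - x) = (x - 1)*(x + 3)*(x)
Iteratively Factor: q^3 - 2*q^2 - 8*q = (q + 2)*(q^2 - 4*q) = (q - 4)*(q + 2)*(q)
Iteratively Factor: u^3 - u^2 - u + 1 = (u - 1)*(u^2 - 1) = (u - 1)*(u + 1)*(u - 1)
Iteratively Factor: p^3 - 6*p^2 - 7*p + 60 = (p + 3)*(p^2 - 9*p + 20) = (p - 5)*(p + 3)*(p - 4)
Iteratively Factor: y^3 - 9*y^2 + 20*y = (y)*(y^2 - 9*y + 20) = y*(y - 4)*(y - 5)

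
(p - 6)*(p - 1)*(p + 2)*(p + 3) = p^4 - 2*p^3 - 23*p^2 - 12*p + 36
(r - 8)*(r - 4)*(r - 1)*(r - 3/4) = r^4 - 55*r^3/4 + 215*r^2/4 - 65*r + 24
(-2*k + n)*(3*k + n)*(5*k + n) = -30*k^3 - k^2*n + 6*k*n^2 + n^3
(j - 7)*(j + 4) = j^2 - 3*j - 28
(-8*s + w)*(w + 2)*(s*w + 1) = -8*s^2*w^2 - 16*s^2*w + s*w^3 + 2*s*w^2 - 8*s*w - 16*s + w^2 + 2*w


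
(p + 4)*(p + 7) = p^2 + 11*p + 28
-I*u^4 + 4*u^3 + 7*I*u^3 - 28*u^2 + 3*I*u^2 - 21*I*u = u*(u - 7)*(u + 3*I)*(-I*u + 1)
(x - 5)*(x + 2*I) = x^2 - 5*x + 2*I*x - 10*I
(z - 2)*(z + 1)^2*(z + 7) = z^4 + 7*z^3 - 3*z^2 - 23*z - 14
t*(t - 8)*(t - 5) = t^3 - 13*t^2 + 40*t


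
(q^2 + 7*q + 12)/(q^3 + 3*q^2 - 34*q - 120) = (q + 3)/(q^2 - q - 30)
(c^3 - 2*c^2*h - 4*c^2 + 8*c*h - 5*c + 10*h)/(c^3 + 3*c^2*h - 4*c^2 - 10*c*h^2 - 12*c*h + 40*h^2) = (c^2 - 4*c - 5)/(c^2 + 5*c*h - 4*c - 20*h)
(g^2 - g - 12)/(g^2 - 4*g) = (g + 3)/g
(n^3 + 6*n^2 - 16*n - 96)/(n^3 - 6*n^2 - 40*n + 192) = (n + 4)/(n - 8)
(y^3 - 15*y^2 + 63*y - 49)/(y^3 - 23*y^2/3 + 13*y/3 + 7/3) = 3*(y - 7)/(3*y + 1)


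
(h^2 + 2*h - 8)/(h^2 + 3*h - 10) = (h + 4)/(h + 5)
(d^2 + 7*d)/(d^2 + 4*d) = (d + 7)/(d + 4)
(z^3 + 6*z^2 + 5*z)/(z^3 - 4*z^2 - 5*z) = (z + 5)/(z - 5)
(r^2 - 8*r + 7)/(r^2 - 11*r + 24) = (r^2 - 8*r + 7)/(r^2 - 11*r + 24)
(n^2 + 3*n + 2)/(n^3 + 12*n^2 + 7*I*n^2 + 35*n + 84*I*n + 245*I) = (n^2 + 3*n + 2)/(n^3 + n^2*(12 + 7*I) + n*(35 + 84*I) + 245*I)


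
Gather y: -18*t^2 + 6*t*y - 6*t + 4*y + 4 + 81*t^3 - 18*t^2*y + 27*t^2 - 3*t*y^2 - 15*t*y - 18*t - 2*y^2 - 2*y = 81*t^3 + 9*t^2 - 24*t + y^2*(-3*t - 2) + y*(-18*t^2 - 9*t + 2) + 4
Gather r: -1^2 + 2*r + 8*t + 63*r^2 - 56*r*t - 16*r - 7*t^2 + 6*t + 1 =63*r^2 + r*(-56*t - 14) - 7*t^2 + 14*t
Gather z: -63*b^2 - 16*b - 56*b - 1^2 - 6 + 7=-63*b^2 - 72*b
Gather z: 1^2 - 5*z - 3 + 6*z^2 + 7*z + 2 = 6*z^2 + 2*z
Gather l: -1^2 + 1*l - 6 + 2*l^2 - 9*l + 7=2*l^2 - 8*l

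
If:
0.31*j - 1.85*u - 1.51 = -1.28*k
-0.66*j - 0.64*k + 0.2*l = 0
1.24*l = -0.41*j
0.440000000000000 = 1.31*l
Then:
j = -1.02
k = 1.15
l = 0.34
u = -0.19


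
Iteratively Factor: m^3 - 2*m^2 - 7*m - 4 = (m + 1)*(m^2 - 3*m - 4) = (m - 4)*(m + 1)*(m + 1)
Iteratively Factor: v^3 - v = (v)*(v^2 - 1) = v*(v + 1)*(v - 1)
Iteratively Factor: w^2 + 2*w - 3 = (w + 3)*(w - 1)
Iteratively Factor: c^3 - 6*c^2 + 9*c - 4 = (c - 1)*(c^2 - 5*c + 4) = (c - 4)*(c - 1)*(c - 1)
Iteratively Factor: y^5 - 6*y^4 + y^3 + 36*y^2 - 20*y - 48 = (y - 3)*(y^4 - 3*y^3 - 8*y^2 + 12*y + 16) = (y - 3)*(y + 1)*(y^3 - 4*y^2 - 4*y + 16) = (y - 3)*(y - 2)*(y + 1)*(y^2 - 2*y - 8) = (y - 4)*(y - 3)*(y - 2)*(y + 1)*(y + 2)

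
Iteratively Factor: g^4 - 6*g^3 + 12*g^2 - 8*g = (g - 2)*(g^3 - 4*g^2 + 4*g) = g*(g - 2)*(g^2 - 4*g + 4) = g*(g - 2)^2*(g - 2)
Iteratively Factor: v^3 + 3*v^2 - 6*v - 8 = (v + 4)*(v^2 - v - 2) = (v - 2)*(v + 4)*(v + 1)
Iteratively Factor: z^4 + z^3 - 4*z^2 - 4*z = (z + 2)*(z^3 - z^2 - 2*z) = (z - 2)*(z + 2)*(z^2 + z) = (z - 2)*(z + 1)*(z + 2)*(z)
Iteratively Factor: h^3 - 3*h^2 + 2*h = (h)*(h^2 - 3*h + 2) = h*(h - 2)*(h - 1)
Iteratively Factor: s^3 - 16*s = (s - 4)*(s^2 + 4*s) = s*(s - 4)*(s + 4)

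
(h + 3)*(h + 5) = h^2 + 8*h + 15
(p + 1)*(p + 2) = p^2 + 3*p + 2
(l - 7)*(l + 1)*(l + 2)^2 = l^4 - 2*l^3 - 27*l^2 - 52*l - 28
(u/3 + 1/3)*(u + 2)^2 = u^3/3 + 5*u^2/3 + 8*u/3 + 4/3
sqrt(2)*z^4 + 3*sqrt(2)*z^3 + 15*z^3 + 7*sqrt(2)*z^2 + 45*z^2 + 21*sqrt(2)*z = z*(z + 3)*(z + 7*sqrt(2))*(sqrt(2)*z + 1)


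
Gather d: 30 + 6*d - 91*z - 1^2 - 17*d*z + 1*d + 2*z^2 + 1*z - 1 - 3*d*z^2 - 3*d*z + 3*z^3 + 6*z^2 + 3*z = d*(-3*z^2 - 20*z + 7) + 3*z^3 + 8*z^2 - 87*z + 28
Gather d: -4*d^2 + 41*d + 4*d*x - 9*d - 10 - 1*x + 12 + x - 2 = -4*d^2 + d*(4*x + 32)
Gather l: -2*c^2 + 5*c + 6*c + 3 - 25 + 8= -2*c^2 + 11*c - 14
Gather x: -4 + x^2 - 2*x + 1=x^2 - 2*x - 3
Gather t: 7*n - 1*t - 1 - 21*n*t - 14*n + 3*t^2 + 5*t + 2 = -7*n + 3*t^2 + t*(4 - 21*n) + 1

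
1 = 1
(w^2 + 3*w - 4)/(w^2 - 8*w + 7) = (w + 4)/(w - 7)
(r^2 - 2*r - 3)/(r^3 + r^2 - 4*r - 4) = (r - 3)/(r^2 - 4)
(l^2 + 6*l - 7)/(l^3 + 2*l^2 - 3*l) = (l + 7)/(l*(l + 3))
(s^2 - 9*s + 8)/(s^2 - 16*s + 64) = (s - 1)/(s - 8)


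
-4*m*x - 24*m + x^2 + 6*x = (-4*m + x)*(x + 6)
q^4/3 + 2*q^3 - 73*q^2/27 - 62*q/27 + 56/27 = (q/3 + 1/3)*(q - 4/3)*(q - 2/3)*(q + 7)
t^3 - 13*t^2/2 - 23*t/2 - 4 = (t - 8)*(t + 1/2)*(t + 1)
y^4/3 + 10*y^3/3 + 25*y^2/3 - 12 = (y/3 + 1)*(y - 1)*(y + 2)*(y + 6)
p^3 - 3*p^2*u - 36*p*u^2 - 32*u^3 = (p - 8*u)*(p + u)*(p + 4*u)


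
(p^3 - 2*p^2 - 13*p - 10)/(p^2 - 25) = (p^2 + 3*p + 2)/(p + 5)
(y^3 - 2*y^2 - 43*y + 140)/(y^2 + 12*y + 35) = (y^2 - 9*y + 20)/(y + 5)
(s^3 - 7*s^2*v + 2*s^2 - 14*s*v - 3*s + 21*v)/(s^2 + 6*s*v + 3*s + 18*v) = (s^2 - 7*s*v - s + 7*v)/(s + 6*v)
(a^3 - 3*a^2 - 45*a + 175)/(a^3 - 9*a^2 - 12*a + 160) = (a^2 + 2*a - 35)/(a^2 - 4*a - 32)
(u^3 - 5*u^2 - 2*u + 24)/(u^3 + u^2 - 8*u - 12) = (u - 4)/(u + 2)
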